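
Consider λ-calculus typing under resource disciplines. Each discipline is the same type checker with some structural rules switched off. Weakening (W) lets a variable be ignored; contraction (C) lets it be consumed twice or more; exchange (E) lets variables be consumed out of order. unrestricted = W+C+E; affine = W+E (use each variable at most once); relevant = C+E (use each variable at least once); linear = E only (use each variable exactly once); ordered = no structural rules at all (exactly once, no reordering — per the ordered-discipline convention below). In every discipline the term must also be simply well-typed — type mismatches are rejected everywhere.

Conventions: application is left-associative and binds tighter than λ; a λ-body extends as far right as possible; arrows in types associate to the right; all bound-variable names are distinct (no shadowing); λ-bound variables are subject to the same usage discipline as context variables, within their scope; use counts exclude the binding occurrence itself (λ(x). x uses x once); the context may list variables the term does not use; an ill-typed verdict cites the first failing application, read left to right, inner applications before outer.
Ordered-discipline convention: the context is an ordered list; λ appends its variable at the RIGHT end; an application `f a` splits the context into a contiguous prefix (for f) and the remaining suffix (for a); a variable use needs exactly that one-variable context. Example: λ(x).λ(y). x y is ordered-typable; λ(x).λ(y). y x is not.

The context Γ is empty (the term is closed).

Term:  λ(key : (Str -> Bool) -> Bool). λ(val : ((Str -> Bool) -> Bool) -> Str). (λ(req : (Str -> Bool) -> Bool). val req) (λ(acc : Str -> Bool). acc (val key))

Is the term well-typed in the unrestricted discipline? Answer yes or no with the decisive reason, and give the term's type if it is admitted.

yes — type-checks (((Str -> Bool) -> Bool) -> (((Str -> Bool) -> Bool) -> Str) -> Str) and nothing is barred; term : ((Str -> Bool) -> Bool) -> (((Str -> Bool) -> Bool) -> Str) -> Str
usage: key [bound]=1, val [bound]=2, req [bound]=1, acc [bound]=1
order of uses: val, req, acc, val, key
typing: the term checks, with type ((Str -> Bool) -> Bool) -> (((Str -> Bool) -> Bool) -> Str) -> Str
all disciplines: ordered ✗, linear ✗, affine ✗, relevant ✓, unrestricted ✓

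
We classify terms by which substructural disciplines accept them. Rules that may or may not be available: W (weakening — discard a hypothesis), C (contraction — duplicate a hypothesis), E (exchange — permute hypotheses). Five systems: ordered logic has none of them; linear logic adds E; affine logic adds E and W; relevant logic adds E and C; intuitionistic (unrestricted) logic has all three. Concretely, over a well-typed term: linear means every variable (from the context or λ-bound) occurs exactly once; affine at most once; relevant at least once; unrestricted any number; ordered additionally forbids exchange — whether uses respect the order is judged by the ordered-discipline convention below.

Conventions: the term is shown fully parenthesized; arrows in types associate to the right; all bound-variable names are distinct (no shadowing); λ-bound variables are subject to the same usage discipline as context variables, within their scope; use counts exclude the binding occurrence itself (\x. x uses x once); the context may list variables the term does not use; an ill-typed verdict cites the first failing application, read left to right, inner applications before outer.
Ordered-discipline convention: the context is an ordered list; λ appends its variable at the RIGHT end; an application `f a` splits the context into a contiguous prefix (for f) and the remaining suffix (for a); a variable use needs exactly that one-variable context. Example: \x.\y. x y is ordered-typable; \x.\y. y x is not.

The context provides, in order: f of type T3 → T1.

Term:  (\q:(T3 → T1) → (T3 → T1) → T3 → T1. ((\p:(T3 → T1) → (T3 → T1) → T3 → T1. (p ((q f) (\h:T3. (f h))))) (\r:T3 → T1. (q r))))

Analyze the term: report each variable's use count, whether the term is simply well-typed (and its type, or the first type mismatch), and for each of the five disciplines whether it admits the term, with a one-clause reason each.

counts: f=2; q (λ-bound)=2; p (λ-bound)=1; h (λ-bound)=1; r (λ-bound)=1
left-to-right use order: p, q, f, f, h, q, r
typing: ✓ — ((T3 → T1) → (T3 → T1) → T3 → T1) → (T3 → T1) → T3 → T1
ordered: ✗ — needs contraction — f ×2, q ×2
linear: ✗ — needs contraction — f ×2, q ×2
affine: ✗ — needs contraction — f ×2, q ×2
relevant: ✓ — at least one use each (f, q, p, h, r)
unrestricted: ✓ — type-checks (((T3 → T1) → (T3 → T1) → T3 → T1) → (T3 → T1) → T3 → T1) and nothing is barred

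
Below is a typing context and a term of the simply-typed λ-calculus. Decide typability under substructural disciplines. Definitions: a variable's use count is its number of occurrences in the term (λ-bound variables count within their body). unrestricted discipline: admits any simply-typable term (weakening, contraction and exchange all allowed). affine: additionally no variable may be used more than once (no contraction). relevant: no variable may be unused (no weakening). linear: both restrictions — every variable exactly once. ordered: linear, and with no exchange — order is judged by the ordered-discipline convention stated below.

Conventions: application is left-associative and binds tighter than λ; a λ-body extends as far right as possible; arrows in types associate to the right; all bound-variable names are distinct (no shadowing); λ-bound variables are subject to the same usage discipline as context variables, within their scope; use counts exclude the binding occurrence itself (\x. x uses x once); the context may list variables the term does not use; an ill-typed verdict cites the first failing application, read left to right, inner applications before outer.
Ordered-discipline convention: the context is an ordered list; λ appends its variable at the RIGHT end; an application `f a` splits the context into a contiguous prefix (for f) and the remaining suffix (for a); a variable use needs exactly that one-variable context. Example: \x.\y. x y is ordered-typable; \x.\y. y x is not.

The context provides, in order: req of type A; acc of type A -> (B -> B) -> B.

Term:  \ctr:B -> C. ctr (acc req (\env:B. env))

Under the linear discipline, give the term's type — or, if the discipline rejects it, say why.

term : (B -> C) -> C
use counts: req=1, acc=1, ctr [bound]=1, env [bound]=1
order of uses: ctr, acc, req, env
typing: well-typed at (B -> C) -> C
across the five disciplines: ordered ✗ · linear ✓ · affine ✓ · relevant ✓ · unrestricted ✓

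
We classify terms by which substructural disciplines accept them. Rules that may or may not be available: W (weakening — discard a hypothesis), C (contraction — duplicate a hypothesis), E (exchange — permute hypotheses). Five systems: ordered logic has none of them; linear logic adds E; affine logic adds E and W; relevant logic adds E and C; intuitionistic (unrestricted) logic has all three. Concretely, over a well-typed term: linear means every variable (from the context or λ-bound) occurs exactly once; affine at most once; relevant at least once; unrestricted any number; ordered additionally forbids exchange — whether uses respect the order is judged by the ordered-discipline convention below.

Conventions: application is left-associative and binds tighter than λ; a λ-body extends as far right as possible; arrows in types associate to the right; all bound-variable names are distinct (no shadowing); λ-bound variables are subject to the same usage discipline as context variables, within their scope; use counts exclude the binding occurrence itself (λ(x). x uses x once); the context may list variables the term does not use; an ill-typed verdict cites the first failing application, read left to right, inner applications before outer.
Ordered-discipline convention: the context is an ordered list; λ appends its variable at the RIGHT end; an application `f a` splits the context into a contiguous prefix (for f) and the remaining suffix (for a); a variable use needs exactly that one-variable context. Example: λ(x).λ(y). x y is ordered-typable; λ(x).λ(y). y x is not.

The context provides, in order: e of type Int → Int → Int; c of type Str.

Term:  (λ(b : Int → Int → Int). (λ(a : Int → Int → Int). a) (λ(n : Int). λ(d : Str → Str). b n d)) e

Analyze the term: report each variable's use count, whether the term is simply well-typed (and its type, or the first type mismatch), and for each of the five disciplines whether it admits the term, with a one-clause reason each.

usage: e=1, c=0, b [bound]=1, a [bound]=1, n [bound]=1, d [bound]=1
left-to-right use order: a, b, n, d, e
typing: ill-typed: an application expects Int but receives Str → Str
ordered: ✗ — not simply typable
linear: ✗ — fails simple typing
affine: ✗ — a type mismatch blocks all five
relevant: ✗ — the type mismatch rejects it
unrestricted: ✗ — not simply typable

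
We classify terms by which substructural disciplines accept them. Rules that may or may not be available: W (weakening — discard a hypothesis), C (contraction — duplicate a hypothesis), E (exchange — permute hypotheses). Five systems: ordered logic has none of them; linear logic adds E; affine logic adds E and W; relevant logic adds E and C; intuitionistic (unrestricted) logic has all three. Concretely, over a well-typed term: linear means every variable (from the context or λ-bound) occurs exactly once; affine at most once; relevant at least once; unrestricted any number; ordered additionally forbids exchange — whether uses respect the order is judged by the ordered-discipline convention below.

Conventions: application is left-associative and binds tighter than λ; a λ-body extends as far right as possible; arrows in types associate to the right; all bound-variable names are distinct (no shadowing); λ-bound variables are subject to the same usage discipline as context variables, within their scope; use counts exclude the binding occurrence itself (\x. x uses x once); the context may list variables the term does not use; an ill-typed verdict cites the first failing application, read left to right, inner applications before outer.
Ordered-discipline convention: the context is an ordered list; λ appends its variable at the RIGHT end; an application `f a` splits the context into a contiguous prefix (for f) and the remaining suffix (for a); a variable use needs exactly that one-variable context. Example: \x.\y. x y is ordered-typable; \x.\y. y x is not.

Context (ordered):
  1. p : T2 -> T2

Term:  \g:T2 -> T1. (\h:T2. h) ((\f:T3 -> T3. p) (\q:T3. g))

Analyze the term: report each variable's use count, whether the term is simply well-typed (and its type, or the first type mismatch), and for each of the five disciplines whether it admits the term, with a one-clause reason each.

counts: p ×1; g (λ-bound) ×1; h (λ-bound) ×1; f (λ-bound) ×0; q (λ-bound) ×0
order of uses: h, p, g
typing: ill-typed: an application expects T3 -> T3 but receives T3 -> T2 -> T1
ordered: ✗ — not simply typable
linear: ✗ — fails simple typing
affine: ✗ — a type mismatch blocks all five
relevant: ✗ — the type mismatch rejects it
unrestricted: ✗ — not simply typable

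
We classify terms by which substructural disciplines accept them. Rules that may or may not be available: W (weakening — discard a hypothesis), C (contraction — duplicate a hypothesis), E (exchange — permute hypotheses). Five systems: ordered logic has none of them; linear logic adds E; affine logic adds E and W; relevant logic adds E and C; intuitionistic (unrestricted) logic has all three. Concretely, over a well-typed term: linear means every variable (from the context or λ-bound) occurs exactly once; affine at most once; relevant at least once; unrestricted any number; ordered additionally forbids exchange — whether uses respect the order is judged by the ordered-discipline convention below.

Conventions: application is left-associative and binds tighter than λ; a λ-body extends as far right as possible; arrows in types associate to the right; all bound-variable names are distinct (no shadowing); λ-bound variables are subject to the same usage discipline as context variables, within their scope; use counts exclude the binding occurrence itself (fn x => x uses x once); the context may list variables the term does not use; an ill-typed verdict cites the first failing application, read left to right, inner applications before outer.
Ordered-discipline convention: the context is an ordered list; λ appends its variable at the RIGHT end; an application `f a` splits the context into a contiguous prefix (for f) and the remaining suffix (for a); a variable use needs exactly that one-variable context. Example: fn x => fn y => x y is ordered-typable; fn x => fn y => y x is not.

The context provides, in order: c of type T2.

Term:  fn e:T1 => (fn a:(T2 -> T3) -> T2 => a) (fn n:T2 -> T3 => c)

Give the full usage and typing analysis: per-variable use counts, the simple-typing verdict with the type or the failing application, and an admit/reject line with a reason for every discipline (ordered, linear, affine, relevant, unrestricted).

counts: c ×1, e (bound) ×0, a (bound) ×1, n (bound) ×0
order of uses: a, c
typing: well-typed — term : T1 -> (T2 -> T3) -> T2
ordered: ✗ — needs weakening: e, n unused
linear: ✗ — needs weakening: e, n unused
affine: ✓ — c, e, a, n: no repeats, contraction unneeded
relevant: ✗ — needs weakening: e, n unused
unrestricted: ✓ — typability at T1 -> (T2 -> T3) -> T2 is all that's needed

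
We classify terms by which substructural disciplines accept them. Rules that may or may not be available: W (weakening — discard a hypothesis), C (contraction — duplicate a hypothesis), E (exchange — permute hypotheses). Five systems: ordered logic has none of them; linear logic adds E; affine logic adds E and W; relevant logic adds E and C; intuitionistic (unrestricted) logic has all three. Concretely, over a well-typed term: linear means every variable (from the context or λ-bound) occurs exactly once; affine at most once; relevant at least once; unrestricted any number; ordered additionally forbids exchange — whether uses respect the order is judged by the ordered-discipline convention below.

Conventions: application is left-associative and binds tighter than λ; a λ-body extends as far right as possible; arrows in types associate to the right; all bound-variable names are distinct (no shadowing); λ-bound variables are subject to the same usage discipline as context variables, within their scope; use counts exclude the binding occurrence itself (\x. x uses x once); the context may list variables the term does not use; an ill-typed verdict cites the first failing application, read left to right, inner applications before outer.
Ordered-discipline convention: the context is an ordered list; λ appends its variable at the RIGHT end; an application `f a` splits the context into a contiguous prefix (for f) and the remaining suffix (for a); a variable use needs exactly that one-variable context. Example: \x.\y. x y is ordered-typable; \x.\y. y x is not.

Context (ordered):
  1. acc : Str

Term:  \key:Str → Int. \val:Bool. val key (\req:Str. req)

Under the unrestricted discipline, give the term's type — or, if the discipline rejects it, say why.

not well-typed under unrestricted — the type mismatch rejects it
variable uses: acc ×0, key (λ-bound) ×1, val (λ-bound) ×1, req (λ-bound) ×1
order of uses: val, key, req
typing: ill-typed: non-arrow in function slot: Bool
summary: ordered ✗; linear ✗; affine ✗; relevant ✗; unrestricted ✗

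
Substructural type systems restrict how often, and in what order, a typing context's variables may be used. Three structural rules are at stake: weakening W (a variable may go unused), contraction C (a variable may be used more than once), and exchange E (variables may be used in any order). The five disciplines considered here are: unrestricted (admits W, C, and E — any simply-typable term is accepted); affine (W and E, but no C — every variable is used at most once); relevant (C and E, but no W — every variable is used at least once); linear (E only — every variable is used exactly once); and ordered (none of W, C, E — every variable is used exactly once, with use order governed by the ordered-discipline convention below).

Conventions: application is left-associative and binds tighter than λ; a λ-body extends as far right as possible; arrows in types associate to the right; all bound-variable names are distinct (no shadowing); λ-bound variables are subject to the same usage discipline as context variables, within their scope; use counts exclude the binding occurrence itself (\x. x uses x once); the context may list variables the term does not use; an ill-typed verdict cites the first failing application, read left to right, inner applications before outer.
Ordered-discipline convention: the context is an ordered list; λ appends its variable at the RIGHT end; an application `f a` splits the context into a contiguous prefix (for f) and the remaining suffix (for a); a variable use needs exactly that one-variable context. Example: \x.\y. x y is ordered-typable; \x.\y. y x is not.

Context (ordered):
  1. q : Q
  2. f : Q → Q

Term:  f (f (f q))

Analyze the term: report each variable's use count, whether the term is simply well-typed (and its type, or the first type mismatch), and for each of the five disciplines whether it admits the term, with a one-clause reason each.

usage: q: 1; f: 3
order of uses: f, f, f, q
typing: ✓ — Q
ordered: ✗ — f ×3 used more than once (contraction)
linear: ✗ — f ×3 used more than once (contraction)
affine: ✗ — f ×3 used more than once (contraction)
relevant: ✓ — at least one use each (q, f)
unrestricted: ✓ — typability at Q is all that's needed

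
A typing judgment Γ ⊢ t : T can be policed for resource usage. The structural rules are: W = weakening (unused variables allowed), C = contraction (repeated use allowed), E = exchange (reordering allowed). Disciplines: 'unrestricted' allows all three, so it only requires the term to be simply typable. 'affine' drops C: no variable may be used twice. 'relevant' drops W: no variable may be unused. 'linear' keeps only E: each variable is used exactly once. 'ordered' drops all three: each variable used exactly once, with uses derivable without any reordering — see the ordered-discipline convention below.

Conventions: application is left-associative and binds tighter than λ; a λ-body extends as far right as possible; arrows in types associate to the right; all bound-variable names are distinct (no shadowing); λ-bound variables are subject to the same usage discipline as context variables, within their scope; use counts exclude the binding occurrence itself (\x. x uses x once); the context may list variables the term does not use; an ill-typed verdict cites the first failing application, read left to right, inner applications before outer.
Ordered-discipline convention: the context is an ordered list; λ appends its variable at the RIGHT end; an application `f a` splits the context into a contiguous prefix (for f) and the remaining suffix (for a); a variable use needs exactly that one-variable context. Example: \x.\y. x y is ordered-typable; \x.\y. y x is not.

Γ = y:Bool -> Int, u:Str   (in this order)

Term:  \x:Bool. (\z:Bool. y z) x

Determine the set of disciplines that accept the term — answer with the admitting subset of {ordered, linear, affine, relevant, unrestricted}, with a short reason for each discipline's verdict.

admitted in: affine, unrestricted
variable uses: y=1, u=0, x (λ-bound)=1, z (λ-bound)=1
use order (left to right): y, z, x
typing: the term checks, with type Bool -> Int
ordered ✗ (u left unused)
linear ✗ (u left unused)
affine ✓ (at most one use each (y, u, x, z))
relevant ✗ (u left unused)
unrestricted ✓ (typability at Bool -> Int is all that's needed)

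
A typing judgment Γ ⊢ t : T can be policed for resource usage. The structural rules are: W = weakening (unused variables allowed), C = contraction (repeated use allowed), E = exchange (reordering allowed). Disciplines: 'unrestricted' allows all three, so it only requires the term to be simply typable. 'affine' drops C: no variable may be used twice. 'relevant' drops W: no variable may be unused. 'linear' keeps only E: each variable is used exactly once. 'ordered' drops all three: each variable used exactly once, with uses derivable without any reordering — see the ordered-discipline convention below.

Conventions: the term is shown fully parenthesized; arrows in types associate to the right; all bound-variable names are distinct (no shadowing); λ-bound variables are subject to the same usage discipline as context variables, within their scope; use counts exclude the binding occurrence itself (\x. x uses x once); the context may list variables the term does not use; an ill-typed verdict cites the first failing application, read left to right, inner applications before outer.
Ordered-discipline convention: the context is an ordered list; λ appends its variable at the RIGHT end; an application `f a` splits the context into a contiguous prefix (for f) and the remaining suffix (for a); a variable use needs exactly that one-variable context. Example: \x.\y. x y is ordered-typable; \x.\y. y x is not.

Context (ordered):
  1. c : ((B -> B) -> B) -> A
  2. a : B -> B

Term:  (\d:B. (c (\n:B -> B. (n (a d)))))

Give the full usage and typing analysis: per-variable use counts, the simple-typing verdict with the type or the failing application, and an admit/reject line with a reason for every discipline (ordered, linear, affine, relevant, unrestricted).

variable uses: c=1, a=1, d (bound)=1, n (bound)=1
uses in reading order: c, n, a, d
typing: ✓ — B -> A
ordered ✗ (no contiguous prefix/suffix split fits c, n, a, d)
linear ✓ (c, a, d, n: one use apiece)
affine ✓ (at most one use each (c, a, d, n))
relevant ✓ (c, a, d, n: all used, weakening unneeded)
unrestricted ✓ (simply typable at B -> A; W, C, E all held)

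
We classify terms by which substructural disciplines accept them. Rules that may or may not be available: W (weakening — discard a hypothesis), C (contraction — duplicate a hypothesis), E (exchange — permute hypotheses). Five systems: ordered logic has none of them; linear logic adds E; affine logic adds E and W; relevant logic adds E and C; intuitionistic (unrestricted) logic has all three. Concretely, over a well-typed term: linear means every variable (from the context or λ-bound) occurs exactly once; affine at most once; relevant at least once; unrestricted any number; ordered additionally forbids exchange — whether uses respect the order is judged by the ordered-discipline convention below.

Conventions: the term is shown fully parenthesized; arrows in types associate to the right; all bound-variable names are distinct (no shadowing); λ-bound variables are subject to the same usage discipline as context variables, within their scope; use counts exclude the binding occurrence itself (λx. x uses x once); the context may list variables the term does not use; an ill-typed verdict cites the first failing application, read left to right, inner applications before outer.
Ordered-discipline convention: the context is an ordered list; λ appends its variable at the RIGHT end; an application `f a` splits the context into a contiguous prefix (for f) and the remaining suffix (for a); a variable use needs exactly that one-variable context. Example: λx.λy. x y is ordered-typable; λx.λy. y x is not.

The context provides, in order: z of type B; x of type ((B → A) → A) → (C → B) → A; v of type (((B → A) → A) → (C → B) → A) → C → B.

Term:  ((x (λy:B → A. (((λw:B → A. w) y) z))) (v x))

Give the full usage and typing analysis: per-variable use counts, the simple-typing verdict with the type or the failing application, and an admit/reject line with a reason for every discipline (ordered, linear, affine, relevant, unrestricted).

variable uses: z: 1×; x: 2×; v: 1×; y (λ-bound): 1×; w (λ-bound): 1×
left-to-right use order: x, w, y, z, v, x
typing: well-typed — term : A
ordered: ✗ — needs contraction — x ×2
linear: ✗ — needs contraction — x ×2
affine: ✗ — needs contraction — x ×2
relevant: ✓ — at least one use each (z, x, v, y, w)
unrestricted: ✓ — well-typed at A; no restrictions here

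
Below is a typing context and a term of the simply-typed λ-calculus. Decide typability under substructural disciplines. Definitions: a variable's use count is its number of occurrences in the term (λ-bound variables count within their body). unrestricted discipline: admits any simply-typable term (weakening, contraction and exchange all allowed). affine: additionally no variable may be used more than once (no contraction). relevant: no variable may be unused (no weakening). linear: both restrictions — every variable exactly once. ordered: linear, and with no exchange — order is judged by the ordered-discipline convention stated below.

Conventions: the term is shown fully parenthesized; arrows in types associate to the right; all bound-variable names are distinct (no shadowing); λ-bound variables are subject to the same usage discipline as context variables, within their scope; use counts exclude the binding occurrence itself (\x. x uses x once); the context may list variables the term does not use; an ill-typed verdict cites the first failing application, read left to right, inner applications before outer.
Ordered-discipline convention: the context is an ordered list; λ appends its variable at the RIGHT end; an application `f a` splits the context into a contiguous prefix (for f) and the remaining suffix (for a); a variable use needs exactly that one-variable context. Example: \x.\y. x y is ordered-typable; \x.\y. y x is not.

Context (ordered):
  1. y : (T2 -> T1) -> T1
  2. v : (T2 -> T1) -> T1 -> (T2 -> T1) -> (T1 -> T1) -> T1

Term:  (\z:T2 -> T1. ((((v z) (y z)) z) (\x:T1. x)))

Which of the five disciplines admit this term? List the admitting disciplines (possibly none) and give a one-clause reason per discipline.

admitted in: relevant, unrestricted
usage: y: 1; v: 1; z [bound]: 3; x [bound]: 1
left-to-right use order: v, z, y, z, z, x
typing: the term checks, with type (T2 -> T1) -> T1
ordered: ✗ — repeated use of z ×3
linear: ✗ — repeated use of z ×3
affine: ✗ — repeated use of z ×3
relevant: ✓ — at least one use each (y, v, z, x)
unrestricted: ✓ — well-typed at (T2 -> T1) -> T1; no restrictions here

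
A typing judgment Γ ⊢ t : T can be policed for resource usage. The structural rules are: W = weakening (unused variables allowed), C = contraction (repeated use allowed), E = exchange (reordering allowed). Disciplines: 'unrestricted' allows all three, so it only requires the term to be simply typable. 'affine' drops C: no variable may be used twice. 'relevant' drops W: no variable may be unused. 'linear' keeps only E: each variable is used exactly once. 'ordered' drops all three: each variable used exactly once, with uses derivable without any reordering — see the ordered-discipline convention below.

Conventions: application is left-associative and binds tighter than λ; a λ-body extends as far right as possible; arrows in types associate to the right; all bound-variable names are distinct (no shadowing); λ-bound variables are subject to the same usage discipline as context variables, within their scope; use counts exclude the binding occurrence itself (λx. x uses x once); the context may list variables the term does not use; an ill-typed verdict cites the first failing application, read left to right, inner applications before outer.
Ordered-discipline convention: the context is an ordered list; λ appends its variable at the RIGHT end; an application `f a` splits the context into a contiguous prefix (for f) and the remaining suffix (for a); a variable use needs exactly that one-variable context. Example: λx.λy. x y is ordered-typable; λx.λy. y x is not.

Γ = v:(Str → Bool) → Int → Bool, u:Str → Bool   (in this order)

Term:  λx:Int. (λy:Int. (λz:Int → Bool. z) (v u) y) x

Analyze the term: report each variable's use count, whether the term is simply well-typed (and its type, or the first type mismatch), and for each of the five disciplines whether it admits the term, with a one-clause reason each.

variable uses: v: 1×, u: 1×, x (bound): 1×, y (bound): 1×, z (bound): 1×
uses in reading order: z, v, u, y, x
typing: well-typed — term : Int → Bool
ordered: ✓ — v, u, x, y, z once each; derivable with no W/C/E
linear: ✓ — each of v, u, x, y, z used exactly once
affine: ✓ — no duplicate uses among v, u, x, y, z
relevant: ✓ — every one of v, u, x, y, z appears
unrestricted: ✓ — well-typed at Int → Bool; no restrictions here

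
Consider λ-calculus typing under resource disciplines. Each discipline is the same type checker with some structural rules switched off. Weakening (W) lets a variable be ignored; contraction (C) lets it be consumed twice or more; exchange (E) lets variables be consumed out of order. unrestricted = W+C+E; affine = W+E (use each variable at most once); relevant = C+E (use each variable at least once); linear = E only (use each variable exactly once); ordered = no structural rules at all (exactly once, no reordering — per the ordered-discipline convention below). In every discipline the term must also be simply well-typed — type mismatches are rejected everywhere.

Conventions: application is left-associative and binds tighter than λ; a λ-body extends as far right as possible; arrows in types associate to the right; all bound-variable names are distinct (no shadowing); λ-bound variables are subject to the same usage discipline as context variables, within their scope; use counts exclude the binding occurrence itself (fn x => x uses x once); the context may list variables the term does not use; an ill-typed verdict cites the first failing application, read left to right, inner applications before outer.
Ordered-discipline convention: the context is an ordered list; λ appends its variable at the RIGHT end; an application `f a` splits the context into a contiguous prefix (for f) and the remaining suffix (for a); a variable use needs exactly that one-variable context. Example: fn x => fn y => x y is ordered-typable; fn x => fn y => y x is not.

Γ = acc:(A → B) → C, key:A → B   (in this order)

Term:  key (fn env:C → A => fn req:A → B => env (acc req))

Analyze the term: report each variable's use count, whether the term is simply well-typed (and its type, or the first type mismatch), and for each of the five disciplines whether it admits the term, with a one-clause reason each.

variable uses: acc ×1, key ×1, env (λ-bound) ×1, req (λ-bound) ×1
order of uses: key, env, acc, req
typing: ill-typed: a function awaiting A gets (C → A) → (A → B) → A
ordered: ✗ — a type mismatch blocks all five
linear: ✗ — the type mismatch rejects it
affine: ✗ — not simply typable
relevant: ✗ — fails simple typing
unrestricted: ✗ — a type mismatch blocks all five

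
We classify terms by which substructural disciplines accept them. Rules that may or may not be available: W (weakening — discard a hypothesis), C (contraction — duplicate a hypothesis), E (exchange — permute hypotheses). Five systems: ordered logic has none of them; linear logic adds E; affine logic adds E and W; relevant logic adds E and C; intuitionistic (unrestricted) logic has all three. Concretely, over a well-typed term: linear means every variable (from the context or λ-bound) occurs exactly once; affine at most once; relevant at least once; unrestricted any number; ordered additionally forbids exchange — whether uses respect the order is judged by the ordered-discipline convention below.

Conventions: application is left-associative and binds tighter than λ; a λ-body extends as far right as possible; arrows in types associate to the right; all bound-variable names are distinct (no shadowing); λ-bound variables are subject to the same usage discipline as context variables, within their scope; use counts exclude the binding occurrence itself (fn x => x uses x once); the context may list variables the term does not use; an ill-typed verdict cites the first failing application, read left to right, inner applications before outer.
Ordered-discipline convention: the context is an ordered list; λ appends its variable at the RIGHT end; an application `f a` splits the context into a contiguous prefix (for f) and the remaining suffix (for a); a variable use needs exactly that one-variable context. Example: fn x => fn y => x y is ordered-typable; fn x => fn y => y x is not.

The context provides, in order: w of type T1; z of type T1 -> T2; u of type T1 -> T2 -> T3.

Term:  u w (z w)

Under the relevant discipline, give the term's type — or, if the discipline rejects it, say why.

term : T3
counts: w: 2; z: 1; u: 1
use order (left to right): u, w, z, w
typing: the term checks, with type T3
per-discipline verdicts: ordered ✗, linear ✗, affine ✗, relevant ✓, unrestricted ✓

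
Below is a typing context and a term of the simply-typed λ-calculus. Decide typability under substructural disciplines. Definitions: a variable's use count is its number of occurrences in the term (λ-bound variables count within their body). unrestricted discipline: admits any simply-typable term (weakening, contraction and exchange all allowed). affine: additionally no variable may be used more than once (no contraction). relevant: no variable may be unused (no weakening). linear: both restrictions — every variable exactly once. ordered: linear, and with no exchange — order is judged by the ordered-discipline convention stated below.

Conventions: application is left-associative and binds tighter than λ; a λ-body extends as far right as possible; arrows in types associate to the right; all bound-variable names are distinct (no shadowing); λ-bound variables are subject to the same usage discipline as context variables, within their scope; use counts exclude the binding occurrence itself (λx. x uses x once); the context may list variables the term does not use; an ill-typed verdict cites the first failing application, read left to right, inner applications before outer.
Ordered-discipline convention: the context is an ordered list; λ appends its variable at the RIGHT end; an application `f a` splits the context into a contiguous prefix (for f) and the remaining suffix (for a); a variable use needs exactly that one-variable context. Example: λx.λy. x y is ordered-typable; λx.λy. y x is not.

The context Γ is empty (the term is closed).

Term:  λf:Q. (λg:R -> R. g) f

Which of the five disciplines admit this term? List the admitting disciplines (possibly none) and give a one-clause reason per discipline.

admitted by: none
counts: f (bound)=1, g (bound)=1
order of uses: g, f
typing: ill-typed: an application expects R -> R but receives Q
ordered ✗ (the type mismatch rejects it)
linear ✗ (not simply typable)
affine ✗ (fails simple typing)
relevant ✗ (a type mismatch blocks all five)
unrestricted ✗ (the type mismatch rejects it)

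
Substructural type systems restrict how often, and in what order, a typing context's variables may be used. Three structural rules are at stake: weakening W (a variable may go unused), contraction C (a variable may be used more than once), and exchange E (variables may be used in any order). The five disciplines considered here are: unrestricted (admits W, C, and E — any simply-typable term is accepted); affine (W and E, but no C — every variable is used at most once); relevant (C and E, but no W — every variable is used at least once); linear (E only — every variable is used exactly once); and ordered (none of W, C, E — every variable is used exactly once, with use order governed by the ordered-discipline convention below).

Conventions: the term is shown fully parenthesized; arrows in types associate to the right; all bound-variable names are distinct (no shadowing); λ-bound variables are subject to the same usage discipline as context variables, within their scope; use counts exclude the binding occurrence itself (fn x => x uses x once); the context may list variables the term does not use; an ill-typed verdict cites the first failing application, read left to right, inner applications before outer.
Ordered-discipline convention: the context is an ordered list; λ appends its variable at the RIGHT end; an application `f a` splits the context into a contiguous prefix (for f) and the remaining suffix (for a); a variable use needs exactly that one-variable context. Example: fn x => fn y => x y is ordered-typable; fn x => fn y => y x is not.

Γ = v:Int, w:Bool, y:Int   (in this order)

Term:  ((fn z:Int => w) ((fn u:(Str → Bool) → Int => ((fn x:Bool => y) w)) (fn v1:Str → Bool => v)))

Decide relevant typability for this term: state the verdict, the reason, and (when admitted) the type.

no — z, u, x, v1 never used (weakening)
variable uses: v ×1; w ×2; y ×1; z (bound) ×0; u (bound) ×0; x (bound) ×0; v1 (bound) ×0
left-to-right use order: w, y, w, v
typing: ✓ — Bool
summary: ordered ✗, linear ✗, affine ✗, relevant ✗, unrestricted ✓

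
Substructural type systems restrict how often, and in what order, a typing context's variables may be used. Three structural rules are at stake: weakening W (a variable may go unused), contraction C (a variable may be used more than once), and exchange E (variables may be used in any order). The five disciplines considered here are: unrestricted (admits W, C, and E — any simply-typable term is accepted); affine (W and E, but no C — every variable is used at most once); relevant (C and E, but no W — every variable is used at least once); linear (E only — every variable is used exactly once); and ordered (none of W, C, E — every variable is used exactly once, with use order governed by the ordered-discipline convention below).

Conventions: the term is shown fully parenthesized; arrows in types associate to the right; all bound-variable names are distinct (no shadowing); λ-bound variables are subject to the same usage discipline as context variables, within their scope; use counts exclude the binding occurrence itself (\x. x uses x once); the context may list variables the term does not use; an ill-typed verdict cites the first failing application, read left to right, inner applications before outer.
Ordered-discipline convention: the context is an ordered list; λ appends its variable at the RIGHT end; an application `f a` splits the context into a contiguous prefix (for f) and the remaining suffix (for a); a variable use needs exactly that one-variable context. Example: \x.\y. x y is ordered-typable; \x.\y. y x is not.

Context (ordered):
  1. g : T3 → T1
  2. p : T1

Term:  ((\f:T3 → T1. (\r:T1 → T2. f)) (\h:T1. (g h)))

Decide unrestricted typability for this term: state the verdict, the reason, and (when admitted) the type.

no — the type mismatch rejects it
use counts: g: 1; p: 0; f (bound): 1; r (bound): 0; h (bound): 1
use order (left to right): f, g, h
typing: ill-typed: an argument T1 mismatches the expected T3
summary: ordered ✗ | linear ✗ | affine ✗ | relevant ✗ | unrestricted ✗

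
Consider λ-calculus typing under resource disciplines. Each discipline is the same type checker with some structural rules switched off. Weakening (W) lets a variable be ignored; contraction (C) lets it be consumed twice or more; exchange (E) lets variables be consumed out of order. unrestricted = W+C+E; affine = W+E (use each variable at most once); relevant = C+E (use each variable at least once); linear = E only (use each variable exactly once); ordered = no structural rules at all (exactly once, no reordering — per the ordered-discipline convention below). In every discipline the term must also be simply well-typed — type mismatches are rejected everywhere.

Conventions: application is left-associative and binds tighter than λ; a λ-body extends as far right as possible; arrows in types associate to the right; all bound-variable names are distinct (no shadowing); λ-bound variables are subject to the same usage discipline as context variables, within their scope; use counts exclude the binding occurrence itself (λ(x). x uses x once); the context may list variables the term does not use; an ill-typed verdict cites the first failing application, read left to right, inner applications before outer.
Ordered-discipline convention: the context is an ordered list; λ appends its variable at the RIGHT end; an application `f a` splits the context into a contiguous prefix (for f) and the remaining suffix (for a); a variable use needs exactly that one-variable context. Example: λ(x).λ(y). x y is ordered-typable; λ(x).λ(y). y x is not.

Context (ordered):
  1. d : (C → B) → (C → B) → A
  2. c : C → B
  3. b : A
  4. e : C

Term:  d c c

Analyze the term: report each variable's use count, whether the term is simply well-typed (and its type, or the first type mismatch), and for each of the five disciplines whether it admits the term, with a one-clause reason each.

counts: d: 1; c: 2; b: 0; e: 0
order of uses: d, c, c
typing: well-typed — term : A
ordered: ✗ — c ×2 used more than once (contraction); b, e never used (weakening)
linear: ✗ — c ×2 used more than once (contraction); b, e never used (weakening)
affine: ✗ — c ×2 used more than once (contraction)
relevant: ✗ — b, e never used (weakening)
unrestricted: ✓ — simply typable at A; W, C, E all held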